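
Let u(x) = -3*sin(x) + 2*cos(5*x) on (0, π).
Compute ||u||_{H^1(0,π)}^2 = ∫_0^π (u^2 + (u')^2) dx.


||u||_{H^1(0,π)}^2 = 61*π

u'(x) = -10*sin(5*x) - 3*cos(x).
Expand u² and (u')² and integrate term by term on (0, π), using: for integers n ≥ 1, ∫_0^π sin²(nx) dx = ∫_0^π cos²(nx) dx = π/2; for n ≠ n', ∫_0^π sin(nx)sin(n'x) dx = ∫_0^π cos(nx)cos(n'x) dx = 0; and by product-to-sum, ∫_0^π sin(nx)cos(n'x) dx = ½∫_0^π [sin((n+n')x) + sin((n−n')x)] dx, which is 0 when n+n' is even and 2n/(n²−n'²) when n+n' is odd (it need not vanish on (0, π)).
  u² squared terms: (-3)²·∫sin(x)² dx = 9·π/2 = 9*π/2;  (2)²·∫cos(5x)² dx = 4·π/2 = 2*π.
  u² cross terms: 2·(-3)·(2)·∫sin(x)·cos(5x) dx = -12·(0) = 0.
  So ∫_0^π u² dx = 9*π/2 + 2*π + 0 = 13*π/2.
  (u')² squared terms: (-10)²·∫sin(5x)² dx = 100·π/2 = 50*π;  (-3)²·∫cos(x)² dx = 9·π/2 = 9*π/2.
  (u')² cross terms: 2·(-10)·(-3)·∫sin(5x)·cos(x) dx = 60·(0) = 0.
  So ∫_0^π (u')² dx = 50*π + 9*π/2 + 0 = 109*π/2.
||u||_{H^1}^2 = (13*π/2) + (109*π/2) = 61*π.


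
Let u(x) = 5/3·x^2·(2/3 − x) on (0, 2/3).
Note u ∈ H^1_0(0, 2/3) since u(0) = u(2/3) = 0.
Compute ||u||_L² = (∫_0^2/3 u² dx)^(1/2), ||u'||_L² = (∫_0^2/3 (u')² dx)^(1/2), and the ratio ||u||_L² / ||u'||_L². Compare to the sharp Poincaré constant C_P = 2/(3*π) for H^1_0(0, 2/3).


||u||_L² / ||u'||_L² = sqrt(14)/21 < C_P = 2/(3*π).

u(x) = 5/3·x^2·(2/3 − x), so u'(x) = 5*x*(4 - 9*x)/9.
u(x) = 5/3·x^2·(2/3 − x) vanishes at x = 0 and x = 2/3, so u ∈ H^1_0(0, 2/3). Differentiate via the product rule and integrate the resulting polynomials term by term.
  ∫_0^2/3 u² dx = ∫_0^2/3 (25*x^6/9 - 100*x^5/27 + 100*x^4/81) dx. Term by term:
    ∫_0^2/3 25*x^6/9 dx = 3200/137781;  ∫_0^2/3 -100*x^5/27 dx = -3200/59049;  ∫_0^2/3 100*x^4/81 dx = 640/19683.
  Sum: 3200/137781 − 3200/59049 + 640/19683 = 640/413343.
  ∫_0^2/3 (u')² dx = ∫_0^2/3 (25*x^4 - 200*x^3/9 + 400*x^2/81) dx. Term by term:
    ∫_0^2/3 25*x^4 dx = 160/243;  ∫_0^2/3 -200*x^3/9 dx = -800/729;  ∫_0^2/3 400*x^2/81 dx = 3200/6561.
  Sum: 160/243 − 800/729 + 3200/6561 = 320/6561.
∫_0^2/3 u² dx = 640/413343, so ||u||_L² = 8*sqrt(70)/1701.
∫_0^2/3 (u')² dx = 320/6561, so ||u'||_L² = 8*sqrt(5)/81.
Ratio ||u||_L² / ||u'||_L² = sqrt(14)/21.
Sharp Poincaré constant on H^1_0(0, 2/3) is C_P = L/π = 2/(3*π), achieved by sin(3*π/2·x).
A polynomial bump cannot attain the sharp Poincaré constant (only the first sine eigenfunction does), so the ratio is strictly less than C_P, consistent with ||u||_L² ≤ C_P ||u'||_L².


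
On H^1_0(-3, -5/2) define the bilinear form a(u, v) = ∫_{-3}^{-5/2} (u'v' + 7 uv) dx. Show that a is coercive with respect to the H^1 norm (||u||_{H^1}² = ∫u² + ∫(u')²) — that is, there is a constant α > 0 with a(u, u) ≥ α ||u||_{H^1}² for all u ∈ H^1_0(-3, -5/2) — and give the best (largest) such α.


α = 1

Coercivity of a(·,·) on H^1_0(-3, -5/2) means a(u, u) ≥ α ||u||_{H^1}² for every u ∈ H^1_0.
The interval has length L = 1/2, and Poincaré/coercivity depend only on L. Here a(u, u) = ∫(u')² + (7)·∫u².
Here c = 7 ≥ 1, so a(u,u) = ∫(u')² + c∫u² ≥ ∫(u')² + ∫u² = ||u||_{H^1}², i.e. α = 1 works. No larger α is possible: a(u,u) ≥ α||u||_{H^1}² means (1−α)∫(u')² ≥ (α−c)∫u², and for the modes u_n = sin(nπ(x−x₀)/L) (x₀ the left endpoint) one has ∫u_n²/∫(u_n')² = (L/(nπ))² → 0, so a(u_n,u_n)/||u_n||_{H^1}² → 1. Hence the optimal constant is α = 1.
Therefore α = 1.


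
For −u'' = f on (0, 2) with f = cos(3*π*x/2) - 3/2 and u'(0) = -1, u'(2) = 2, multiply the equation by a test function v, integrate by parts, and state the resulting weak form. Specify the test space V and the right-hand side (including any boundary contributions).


V = H^1(0, 2) (v unrestricted at boundary; u is determined up to an additive constant); weak form: ∫_0^2 u'v' dx = ∫_0^2 (cos(3*π*x/2) - 3/2) v dx + 2·v(2) + v(0) for all v ∈ V.

Multiply both sides by a test function v and integrate from 0 to 2:
  ∫_0^2 −u''(x) v(x) dx = ∫_0^2 f(x) v(x) dx.
Integrate the LHS by parts once:
  ∫_0^2 −u'' v dx = −[u'(x) v(x)]_0^2 + ∫_0^2 u'(x) v'(x) dx.
Thus ∫_0^2 u'(x) v'(x) dx = ∫_0^2 f(x) v(x) dx + [u'(x) v(x)]_0^2.
Choose V so that boundary terms are either known or forced to vanish.
u has inhomogeneous Neumann u'(0) = -1, u'(2) = 2. [u' v]_0^2 = (2)·v(2) − (-1)·v(0) = 2·v(2) + v(0). Take V = H^1(0, 2); boundary term becomes part of RHS.
Weak formulation: find u (satisfying any essential BC) such that ∫_0^2 u'(x) v'(x) dx = ∫_0^2 f v dx + 2·v(2) + v(0) for all v ∈ V (Neumann data are natural BCs: they enter the RHS as boundary terms).
Substituting f(x) = cos(3*π*x/2) - 3/2, the right-hand side is ∫_0^2 (cos(3*π*x/2) - 3/2) v dx + 2·v(2) + v(0).
Compatibility check (pure Neumann): taking v ≡ 1 ∈ V gives 0 = ∫_0^2 f dx + (2) − (-1), i.e. ∫_0^2 f dx must equal u'(0) − u'(2) = -3. Indeed ∫_0^2 (cos(3*π*x/2) - 3/2) dx = -3, so the data are compatible. The solution is then unique only up to an additive constant (fix it e.g. by requiring ∫_0^2 u dx = 0).


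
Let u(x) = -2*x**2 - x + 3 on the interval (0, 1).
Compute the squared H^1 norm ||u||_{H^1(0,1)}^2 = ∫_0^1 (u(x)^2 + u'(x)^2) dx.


||u||_{H^1}^2 = 217/15

The H^1 norm (squared) on an interval (0, L) is
  ||u||_{H^1}^2 = ∫_0^L u(x)^2 dx + ∫_0^L u'(x)^2 dx.
Compute u'(x) = -4*x - 1.
Then u(x)^2 = 4*x**4 + 4*x**3 - 11*x**2 - 6*x + 9 and u'(x)^2 = 16*x**2 + 8*x + 1.
Integrate each monomial from 0 to 1 using ∫_0^1 c·x^n dx = c·1^(n+1)/(n+1):
  ∫_0^1 u(x)^2 dx = ∫_0^1 (4*x^4 + 4*x^3 - 11*x^2 - 6*x + 9) dx. Term by term:
    ∫_0^1 4*x^4 dx = 4/5;  ∫_0^1 4*x^3 dx = 1;  ∫_0^1 -11*x^2 dx = -11/3;
    ∫_0^1 -6*x dx = -3;  ∫_0^1 9 dx = 9.
  Sum: 4/5 + 1 − 11/3 − 3 + 9 = 62/15.
  ∫_0^1 u'(x)^2 dx = ∫_0^1 (16*x^2 + 8*x + 1) dx. Term by term:
    ∫_0^1 16*x^2 dx = 16/3;  ∫_0^1 8*x dx = 4;  ∫_0^1 1 dx = 1.
  Sum: 16/3 + 4 + 1 = 31/3.
Adding: ||u||_{H^1}^2 = 62/15 + 31/3 = 217/15.


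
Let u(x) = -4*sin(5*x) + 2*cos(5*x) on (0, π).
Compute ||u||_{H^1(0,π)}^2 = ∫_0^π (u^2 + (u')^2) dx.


||u||_{H^1(0,π)}^2 = 260*π

u'(x) = -10*sin(5*x) - 20*cos(5*x).
Expand u² and (u')² and integrate term by term on (0, π), using: for integers n ≥ 1, ∫_0^π sin²(nx) dx = ∫_0^π cos²(nx) dx = π/2; for n ≠ n', ∫_0^π sin(nx)sin(n'x) dx = ∫_0^π cos(nx)cos(n'x) dx = 0; and by product-to-sum, ∫_0^π sin(nx)cos(n'x) dx = ½∫_0^π [sin((n+n')x) + sin((n−n')x)] dx, which is 0 when n+n' is even and 2n/(n²−n'²) when n+n' is odd (it need not vanish on (0, π)).
  u² squared terms: (-4)²·∫sin(5x)² dx = 16·π/2 = 8*π;  (2)²·∫cos(5x)² dx = 4·π/2 = 2*π.
  u² cross terms: 2·(-4)·(2)·∫sin(5x)·cos(5x) dx = -16·(0) = 0.
  So ∫_0^π u² dx = 8*π + 2*π + 0 = 10*π.
  (u')² squared terms: (-20)²·∫cos(5x)² dx = 400·π/2 = 200*π;  (-10)²·∫sin(5x)² dx = 100·π/2 = 50*π.
  (u')² cross terms: 2·(-20)·(-10)·∫cos(5x)·sin(5x) dx = 400·(0) = 0.
  So ∫_0^π (u')² dx = 200*π + 50*π + 0 = 250*π.
||u||_{H^1}^2 = (10*π) + (250*π) = 260*π.


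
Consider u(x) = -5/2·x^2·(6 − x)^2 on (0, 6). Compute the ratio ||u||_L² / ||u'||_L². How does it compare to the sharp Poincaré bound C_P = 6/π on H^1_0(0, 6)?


||u||_L² / ||u'||_L² = sqrt(3) < C_P = 6/π.

u(x) = -5/2·x^2·(6 − x)^2, so u'(x) = 10*x*(-x^2 + 9*x - 18).
u(x) = -5/2·x^2·(6 − x)^2 vanishes at x = 0 and x = 6, so u ∈ H^1_0(0, 6). Differentiate via the product rule and integrate the resulting polynomials term by term.
  ∫_0^6 u² dx = ∫_0^6 (25*x^8/4 - 150*x^7 + 1350*x^6 - 5400*x^5 + 8100*x^4) dx. Term by term:
    ∫_0^6 25*x^8/4 dx = 6998400;  ∫_0^6 -150*x^7 dx = -31492800;  ∫_0^6 1350*x^6 dx = 377913600/7;
    ∫_0^6 -5400*x^5 dx = -41990400;  ∫_0^6 8100*x^4 dx = 12597120.
  Sum: 6998400 − 31492800 + 377913600/7 − 41990400 + 12597120 = 699840/7.
  ∫_0^6 (u')² dx = ∫_0^6 (100*x^6 - 1800*x^5 + 11700*x^4 - 32400*x^3 + 32400*x^2) dx. Term by term:
    ∫_0^6 100*x^6 dx = 27993600/7;  ∫_0^6 -1800*x^5 dx = -13996800;  ∫_0^6 11700*x^4 dx = 18195840;
    ∫_0^6 -32400*x^3 dx = -10497600;  ∫_0^6 32400*x^2 dx = 2332800.
  Sum: 27993600/7 − 13996800 + 18195840 − 10497600 + 2332800 = 233280/7.
∫_0^6 u² dx = 699840/7, so ||u||_L² = 216*sqrt(105)/7.
∫_0^6 (u')² dx = 233280/7, so ||u'||_L² = 216*sqrt(35)/7.
Ratio ||u||_L² / ||u'||_L² = sqrt(3).
Sharp Poincaré constant on H^1_0(0, 6) is C_P = L/π = 6/π, achieved by sin(π/6·x).
A polynomial bump cannot attain the sharp Poincaré constant (only the first sine eigenfunction does), so the ratio is strictly less than C_P, consistent with ||u||_L² ≤ C_P ||u'||_L².


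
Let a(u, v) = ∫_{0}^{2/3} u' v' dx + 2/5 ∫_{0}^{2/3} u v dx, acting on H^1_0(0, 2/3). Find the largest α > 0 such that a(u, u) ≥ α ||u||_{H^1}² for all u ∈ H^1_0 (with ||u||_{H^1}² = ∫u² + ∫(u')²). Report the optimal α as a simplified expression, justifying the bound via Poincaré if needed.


α = (8 + 45*π^2)/(5*(4 + 9*π^2))

Coercivity of a(·,·) on H^1_0(0, 2/3) means a(u, u) ≥ α ||u||_{H^1}² for every u ∈ H^1_0.
The interval has length L = 2/3, and Poincaré/coercivity depend only on L. Here a(u, u) = ∫(u')² + (2/5)·∫u².
Here 0 < c = 2/5 < 1. The condition a(u,u) ≥ α||u||_{H^1}² reads (1−α)∫(u')² ≥ (α−c)∫u². Any admissible α is ≤ 1 (rapidly oscillating u have ∫u²/∫(u')² → 0), and α = 1 would force 0 ≥ (1−c)∫u², impossible since c < 1; so 1−α > 0. By the sharp Poincaré inequality on H^1_0 of an interval of length L, ∫(u')² ≥ (π/L)²∫u² with equality for the first sine mode sin(π(x−x₀)/L) (x₀ the left endpoint), so the inequality holds for all u iff (1−α)(π/L)² ≥ α − c, i.e. α ≤ ((π/L)² + c)/((π/L)² + 1) = (1 + c(L/π)²)/(1 + (L/π)²). With (π/L)² = 9*π^2/4 and c = 2/5, the largest admissible constant is α = ((π/L)² + c)/((π/L)² + 1).
Simplifying, α = (8 + 45*π^2)/(5*(4 + 9*π^2)).


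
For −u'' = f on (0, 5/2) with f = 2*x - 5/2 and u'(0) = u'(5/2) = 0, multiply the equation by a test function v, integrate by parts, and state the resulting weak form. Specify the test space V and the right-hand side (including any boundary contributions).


V = H^1(0, 5/2) (no boundary constraint on v; u is determined up to an additive constant); weak form: ∫_0^5/2 u'v' dx = ∫_0^5/2 (2*x - 5/2) v dx for all v ∈ V.

Multiply both sides by a test function v and integrate from 0 to 5/2:
  ∫_0^5/2 −u''(x) v(x) dx = ∫_0^5/2 f(x) v(x) dx.
Integrate the LHS by parts once:
  ∫_0^5/2 −u'' v dx = −[u'(x) v(x)]_0^5/2 + ∫_0^5/2 u'(x) v'(x) dx.
Thus ∫_0^5/2 u'(x) v'(x) dx = ∫_0^5/2 f(x) v(x) dx + [u'(x) v(x)]_0^5/2.
Choose V so that boundary terms are either known or forced to vanish.
u has homogeneous Neumann: u'(0) = u'(5/2) = 0. So [u' v]_0^5/2 = 0·v(5/2) − 0·v(0) = 0 for any v; take V = H^1(0, 5/2).
Weak formulation: find u (satisfying any essential BC) such that ∫_0^5/2 u'(x) v'(x) dx = ∫_0^5/2 f v dx for all v ∈ V (homogeneous Neumann, so boundary terms vanish).
Substituting f(x) = 2*x - 5/2, the right-hand side is ∫_0^5/2 (2*x - 5/2) v dx.
Compatibility check (pure Neumann): taking v ≡ 1 ∈ V gives 0 = ∫_0^5/2 f dx + (0) − (0), i.e. ∫_0^5/2 f dx must equal u'(0) − u'(5/2) = 0. Indeed ∫_0^5/2 (2*x - 5/2) dx = 0, so the data are compatible. The solution is then unique only up to an additive constant (fix it e.g. by requiring ∫_0^5/2 u dx = 0).


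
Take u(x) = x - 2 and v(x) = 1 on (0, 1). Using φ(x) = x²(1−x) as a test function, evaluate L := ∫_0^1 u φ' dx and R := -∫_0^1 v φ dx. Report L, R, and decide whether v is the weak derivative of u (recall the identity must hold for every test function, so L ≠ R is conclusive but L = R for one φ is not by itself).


LHS = -1/12, RHS = -1/12. Yes, v = u' weakly.

u(x) = x - 2, classical derivative u'(x) = 1.
φ(x) = x²(1−x), so φ'(x) = x*(2 - 3*x).
Note φ(0) = φ(1) = 0, so the boundary term u·φ vanishes.
LHS = ∫_0^1 u(x) φ'(x) dx = ∫_0^1 (-3*x^3 + 8*x^2 - 4*x) dx. Term by term:
  ∫_0^1 -3*x^3 dx = -3/4;  ∫_0^1 8*x^2 dx = 8/3;  ∫_0^1 -4*x dx = -2.
Sum: -3/4 + 8/3 − 2 = -1/12.
So LHS = -1/12.
∫_0^1 v(x) φ(x) dx = ∫_0^1 (-x^3 + x^2) dx. Term by term:
  ∫_0^1 -x^3 dx = -1/4;  ∫_0^1 x^2 dx = 1/3.
Sum: -1/4 + 1/3 = 1/12.
So RHS = -∫_0^1 v(x) φ(x) dx = -1/12.
LHS = RHS, so the identity holds for this test φ.
Moreover u is smooth here and v(x) = u'(x) = 1 pointwise, so the identity holds for every test function. Hence v is the weak derivative of u.


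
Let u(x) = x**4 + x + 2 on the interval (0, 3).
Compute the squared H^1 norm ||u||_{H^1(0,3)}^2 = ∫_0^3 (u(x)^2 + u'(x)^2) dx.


||u||_{H^1}^2 = 273954/35

The H^1 norm (squared) on an interval (0, L) is
  ||u||_{H^1}^2 = ∫_0^L u(x)^2 dx + ∫_0^L u'(x)^2 dx.
Compute u'(x) = 4*x**3 + 1.
Then u(x)^2 = x**8 + 2*x**5 + 4*x**4 + x**2 + 4*x + 4 and u'(x)^2 = 16*x**6 + 8*x**3 + 1.
Integrate each monomial from 0 to 3 using ∫_0^3 c·x^n dx = c·3^(n+1)/(n+1):
  ∫_0^3 u(x)^2 dx = ∫_0^3 (x^8 + 2*x^5 + 4*x^4 + x^2 + 4*x + 4) dx. Term by term:
    ∫_0^3 x^8 dx = 2187;  ∫_0^3 2*x^5 dx = 243;  ∫_0^3 4*x^4 dx = 972/5;
    ∫_0^3 x^2 dx = 9;  ∫_0^3 4*x dx = 18;  ∫_0^3 4 dx = 12.
  Sum: 2187 + 243 + 972/5 + 9 + 18 + 12 = 13317/5.
  ∫_0^3 u'(x)^2 dx = ∫_0^3 (16*x^6 + 8*x^3 + 1) dx. Term by term:
    ∫_0^3 16*x^6 dx = 34992/7;  ∫_0^3 8*x^3 dx = 162;  ∫_0^3 1 dx = 3.
  Sum: 34992/7 + 162 + 3 = 36147/7.
Adding: ||u||_{H^1}^2 = 13317/5 + 36147/7 = 273954/35.


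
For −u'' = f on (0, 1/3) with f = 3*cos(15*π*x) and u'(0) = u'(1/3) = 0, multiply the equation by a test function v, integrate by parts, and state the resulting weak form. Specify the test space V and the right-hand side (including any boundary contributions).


V = H^1(0, 1/3) (no boundary constraint on v; u is determined up to an additive constant); weak form: ∫_0^1/3 u'v' dx = ∫_0^1/3 (3*cos(15*π*x)) v dx for all v ∈ V.

Multiply both sides by a test function v and integrate from 0 to 1/3:
  ∫_0^1/3 −u''(x) v(x) dx = ∫_0^1/3 f(x) v(x) dx.
Integrate the LHS by parts once:
  ∫_0^1/3 −u'' v dx = −[u'(x) v(x)]_0^1/3 + ∫_0^1/3 u'(x) v'(x) dx.
Thus ∫_0^1/3 u'(x) v'(x) dx = ∫_0^1/3 f(x) v(x) dx + [u'(x) v(x)]_0^1/3.
Choose V so that boundary terms are either known or forced to vanish.
u has homogeneous Neumann: u'(0) = u'(1/3) = 0. So [u' v]_0^1/3 = 0·v(1/3) − 0·v(0) = 0 for any v; take V = H^1(0, 1/3).
Weak formulation: find u (satisfying any essential BC) such that ∫_0^1/3 u'(x) v'(x) dx = ∫_0^1/3 f v dx for all v ∈ V (homogeneous Neumann, so boundary terms vanish).
Substituting f(x) = 3*cos(15*π*x), the right-hand side is ∫_0^1/3 (3*cos(15*π*x)) v dx.
Compatibility check (pure Neumann): taking v ≡ 1 ∈ V gives 0 = ∫_0^1/3 f dx + (0) − (0), i.e. ∫_0^1/3 f dx must equal u'(0) − u'(1/3) = 0. Indeed ∫_0^1/3 (3*cos(15*π*x)) dx = 0, so the data are compatible. The solution is then unique only up to an additive constant (fix it e.g. by requiring ∫_0^1/3 u dx = 0).


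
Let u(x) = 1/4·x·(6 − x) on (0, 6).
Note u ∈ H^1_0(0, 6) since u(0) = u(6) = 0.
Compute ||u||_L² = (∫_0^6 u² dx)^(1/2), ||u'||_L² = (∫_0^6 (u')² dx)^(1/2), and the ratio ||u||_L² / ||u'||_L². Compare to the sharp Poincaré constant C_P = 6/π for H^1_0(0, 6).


||u||_L² / ||u'||_L² = 3*sqrt(10)/5 < C_P = 6/π.

u(x) = 1/4·x·(6 − x), so u'(x) = 3/2 - x/2.
u(x) = 1/4·x·(6 − x) vanishes at x = 0 and x = 6, so u ∈ H^1_0(0, 6). Differentiate via the product rule and integrate the resulting polynomials term by term.
  ∫_0^6 u² dx = ∫_0^6 (x^4/16 - 3*x^3/4 + 9*x^2/4) dx. Term by term:
    ∫_0^6 x^4/16 dx = 486/5;  ∫_0^6 -3*x^3/4 dx = -243;  ∫_0^6 9*x^2/4 dx = 162.
  Sum: 486/5 − 243 + 162 = 81/5.
  ∫_0^6 (u')² dx = ∫_0^6 (x^2/4 - 3*x/2 + 9/4) dx. Term by term:
    ∫_0^6 x^2/4 dx = 18;  ∫_0^6 -3*x/2 dx = -27;  ∫_0^6 9/4 dx = 27/2.
  Sum: 18 − 27 + 27/2 = 9/2.
∫_0^6 u² dx = 81/5, so ||u||_L² = 9*sqrt(5)/5.
∫_0^6 (u')² dx = 9/2, so ||u'||_L² = 3*sqrt(2)/2.
Ratio ||u||_L² / ||u'||_L² = 3*sqrt(10)/5.
Sharp Poincaré constant on H^1_0(0, 6) is C_P = L/π = 6/π, achieved by sin(π/6·x).
A polynomial bump cannot attain the sharp Poincaré constant (only the first sine eigenfunction does), so the ratio is strictly less than C_P, consistent with ||u||_L² ≤ C_P ||u'||_L².


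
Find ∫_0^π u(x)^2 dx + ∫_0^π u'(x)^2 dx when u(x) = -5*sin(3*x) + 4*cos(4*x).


||u||_{H^1(0,π)}^2 = 4080/7 + 261*π

u'(x) = -16*sin(4*x) - 15*cos(3*x).
Expand u² and (u')² and integrate term by term on (0, π), using: for integers n ≥ 1, ∫_0^π sin²(nx) dx = ∫_0^π cos²(nx) dx = π/2; for n ≠ n', ∫_0^π sin(nx)sin(n'x) dx = ∫_0^π cos(nx)cos(n'x) dx = 0; and by product-to-sum, ∫_0^π sin(nx)cos(n'x) dx = ½∫_0^π [sin((n+n')x) + sin((n−n')x)] dx, which is 0 when n+n' is even and 2n/(n²−n'²) when n+n' is odd (it need not vanish on (0, π)).
  u² squared terms: (-5)²·∫sin(3x)² dx = 25·π/2 = 25*π/2;  (4)²·∫cos(4x)² dx = 16·π/2 = 8*π.
  u² cross terms: 2·(-5)·(4)·∫sin(3x)·cos(4x) dx = -40·(-6/7) = 240/7.
  So ∫_0^π u² dx = 25*π/2 + 8*π + 240/7 = 240/7 + 41*π/2.
  (u')² squared terms: (-16)²·∫sin(4x)² dx = 256·π/2 = 128*π;  (-15)²·∫cos(3x)² dx = 225·π/2 = 225*π/2.
  (u')² cross terms: 2·(-16)·(-15)·∫sin(4x)·cos(3x) dx = 480·(8/7) = 3840/7.
  So ∫_0^π (u')² dx = 128*π + 225*π/2 + 3840/7 = 3840/7 + 481*π/2.
||u||_{H^1}^2 = (240/7 + 41*π/2) + (3840/7 + 481*π/2) = 4080/7 + 261*π.


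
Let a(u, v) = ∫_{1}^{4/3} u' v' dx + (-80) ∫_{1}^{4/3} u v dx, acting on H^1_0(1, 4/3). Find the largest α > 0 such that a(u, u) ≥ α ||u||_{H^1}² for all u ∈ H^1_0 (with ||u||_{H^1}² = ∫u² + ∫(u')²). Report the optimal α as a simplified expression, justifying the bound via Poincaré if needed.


α = (-80 + 9*π^2)/(1 + 9*π^2)

Coercivity of a(·,·) on H^1_0(1, 4/3) means a(u, u) ≥ α ||u||_{H^1}² for every u ∈ H^1_0.
The interval has length L = 1/3, and Poincaré/coercivity depend only on L. Here a(u, u) = ∫(u')² + (-80)·∫u².
Here c = -80 < 0 with |c| < (π/L)² = 9*π^2, so coercivity still holds. The condition a(u,u) ≥ α||u||_{H^1}² reads (1−α)∫(u')² ≥ (α−c)∫u². Any admissible α is ≤ 1 (rapidly oscillating u have ∫u²/∫(u')² → 0), and α = 1 would force 0 ≥ (1−c)∫u², impossible since c < 1; so 1−α > 0. By the sharp Poincaré inequality on H^1_0 of an interval of length L, ∫(u')² ≥ (π/L)²∫u² with equality for the first sine mode sin(π(x−x₀)/L) (x₀ the left endpoint), so the inequality holds for all u iff (1−α)(π/L)² ≥ α − c, i.e. α ≤ ((π/L)² + c)/((π/L)² + 1) = (1 + c(L/π)²)/(1 + (L/π)²). (Direct route, valid since c ≤ 0: Poincaré gives c∫u² ≥ c(L/π)²∫(u')², so a(u,u) ≥ (1 + c(L/π)²)∫(u')², while ||u||_{H^1}² ≤ (1 + (L/π)²)∫(u')²; dividing yields the same α.) With (π/L)² = 9*π^2 and c = -80, the largest admissible constant is α = ((π/L)² + c)/((π/L)² + 1).
Simplifying, α = (-80 + 9*π^2)/(1 + 9*π^2).


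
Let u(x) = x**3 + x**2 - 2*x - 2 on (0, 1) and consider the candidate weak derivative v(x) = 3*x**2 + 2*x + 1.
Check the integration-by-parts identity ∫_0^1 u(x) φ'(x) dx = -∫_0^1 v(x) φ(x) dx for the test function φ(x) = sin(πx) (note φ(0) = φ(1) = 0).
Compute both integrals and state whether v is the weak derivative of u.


LHS = (12 - π^2)/π^3, RHS = -7/π + 12/π^3. No, v is not the weak derivative of u.

u(x) = x**3 + x**2 - 2*x - 2, classical derivative u'(x) = 3*x**2 + 2*x - 2.
φ(x) = sin(πx), so φ'(x) = π*cos(π*x).
Note φ(0) = φ(1) = 0, so the boundary term u·φ vanishes.
LHS = ∫_0^1 u(x) φ'(x) dx = ∫_0^1 (π*x^3*cos(π*x) + π*x^2*cos(π*x) - 2*π*x*cos(π*x) - 2*π*cos(π*x)) dx. Term by term:
  ∫_0^1 -2*π*cos(π*x) dx = 0;  ∫_0^1 π*x^2*cos(π*x) dx = -2/π;  ∫_0^1 π*x^3*cos(π*x) dx = -3/π + 12/π^3;
  ∫_0^1 -2*π*x*cos(π*x) dx = 4/π.
Sum: 0 − 2/π + -3/π + 12/π^3 + 4/π = (12 - π^2)/π^3.
So LHS = (12 - π^2)/π^3.
∫_0^1 v(x) φ(x) dx = ∫_0^1 (3*x^2*sin(π*x) + 2*x*sin(π*x) + sin(π*x)) dx. Term by term:
  ∫_0^1 2*x*sin(π*x) dx = 2/π;  ∫_0^1 3*x^2*sin(π*x) dx = -12/π^3 + 3/π;  ∫_0^1 sin(π*x) dx = 2/π.
Sum: 2/π + -12/π^3 + 3/π + 2/π = -12/π^3 + 7/π.
So RHS = -∫_0^1 v(x) φ(x) dx = -7/π + 12/π^3.
LHS − RHS = 6/π ≠ 0, so the identity fails.
(For a valid weak derivative the identity must hold for EVERY test function, in particular this one. The failure shows v is NOT the weak derivative of u.)
Correct weak derivative would be u'(x) = 3*x**2 + 2*x - 2.


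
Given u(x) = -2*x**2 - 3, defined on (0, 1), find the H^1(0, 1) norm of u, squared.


||u||_{H^1}^2 = 287/15

The H^1 norm (squared) on an interval (0, L) is
  ||u||_{H^1}^2 = ∫_0^L u(x)^2 dx + ∫_0^L u'(x)^2 dx.
Compute u'(x) = -4*x.
Then u(x)^2 = 4*x**4 + 12*x**2 + 9 and u'(x)^2 = 16*x**2.
Integrate each monomial from 0 to 1 using ∫_0^1 c·x^n dx = c·1^(n+1)/(n+1):
  ∫_0^1 u(x)^2 dx = ∫_0^1 (4*x^4 + 12*x^2 + 9) dx. Term by term:
    ∫_0^1 4*x^4 dx = 4/5;  ∫_0^1 12*x^2 dx = 4;  ∫_0^1 9 dx = 9.
  Sum: 4/5 + 4 + 9 = 69/5.
  ∫_0^1 u'(x)^2 dx = ∫_0^1 (16*x^2) dx. Term by term:
    ∫_0^1 16*x^2 dx = 16/3.
Adding: ||u||_{H^1}^2 = 69/5 + 16/3 = 287/15.


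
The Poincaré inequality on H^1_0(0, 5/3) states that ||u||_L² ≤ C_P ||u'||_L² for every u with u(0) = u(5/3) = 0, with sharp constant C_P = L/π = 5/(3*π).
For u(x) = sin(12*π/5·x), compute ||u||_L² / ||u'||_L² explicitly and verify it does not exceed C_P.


||u||_L² / ||u'||_L² = 5/(12*π) < C_P = 5/(3*π).

u(x) = sin(12*π/5·x), so u'(x) = 12*π*cos(12*π*x/5)/5.
Writing u(x) = A·sin(kπx/L) with A = 1 and k = 4, use ∫_0^L sin²(kπx/L) dx = L/2 and ∫_0^L cos²(kπx/L) dx = L/2.
u² = 1·sin²(12*π/5·x) and (u')² = 144*π^2/25·cos²(12*π/5·x), and each of sin², cos² integrates to L/2 = 5/6 over (0, 5/3).
∫_0^5/3 u² dx = 5/6, so ||u||_L² = sqrt(30)/6.
∫_0^5/3 (u')² dx = 24*π^2/5, so ||u'||_L² = 2*sqrt(30)*π/5.
Ratio ||u||_L² / ||u'||_L² = 5/(12*π).
Sharp Poincaré constant on H^1_0(0, 5/3) is C_P = L/π = 5/(3*π), achieved by sin(3*π/5·x).
This is the k = 4 harmonic; the ratio L/(kπ) is strictly less than C_P = L/π, consistent with the sharp inequality ||u||_L² ≤ C_P ||u'||_L².


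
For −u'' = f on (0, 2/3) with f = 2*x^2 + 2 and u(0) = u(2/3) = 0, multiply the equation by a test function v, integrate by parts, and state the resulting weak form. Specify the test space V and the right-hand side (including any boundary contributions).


V = H^1_0(0, 2/3) (so v(0) = v(2/3) = 0); weak form: ∫_0^2/3 u'v' dx = ∫_0^2/3 (2*x^2 + 2) v dx for all v ∈ V.

Multiply both sides by a test function v and integrate from 0 to 2/3:
  ∫_0^2/3 −u''(x) v(x) dx = ∫_0^2/3 f(x) v(x) dx.
Integrate the LHS by parts once:
  ∫_0^2/3 −u'' v dx = −[u'(x) v(x)]_0^2/3 + ∫_0^2/3 u'(x) v'(x) dx.
Thus ∫_0^2/3 u'(x) v'(x) dx = ∫_0^2/3 f(x) v(x) dx + [u'(x) v(x)]_0^2/3.
Choose V so that boundary terms are either known or forced to vanish.
u is Dirichlet: u(0) = u(2/3) = 0. Let V = H^1_0(0, 2/3); then v(0) = v(2/3) = 0, and [u' v]_0^2/3 = 0.
Weak formulation: find u (satisfying any essential BC) such that ∫_0^2/3 u'(x) v'(x) dx = ∫_0^2/3 f v dx for all v ∈ V.
Substituting f(x) = 2*x^2 + 2, the right-hand side is ∫_0^2/3 (2*x^2 + 2) v dx.


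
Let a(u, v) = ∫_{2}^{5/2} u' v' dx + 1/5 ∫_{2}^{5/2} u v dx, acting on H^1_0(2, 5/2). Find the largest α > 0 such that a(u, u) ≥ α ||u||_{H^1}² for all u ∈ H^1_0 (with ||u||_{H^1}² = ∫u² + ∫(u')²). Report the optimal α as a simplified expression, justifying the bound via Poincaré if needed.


α = (1 + 20*π^2)/(5*(1 + 4*π^2))

Coercivity of a(·,·) on H^1_0(2, 5/2) means a(u, u) ≥ α ||u||_{H^1}² for every u ∈ H^1_0.
The interval has length L = 1/2, and Poincaré/coercivity depend only on L. Here a(u, u) = ∫(u')² + (1/5)·∫u².
Here 0 < c = 1/5 < 1. The condition a(u,u) ≥ α||u||_{H^1}² reads (1−α)∫(u')² ≥ (α−c)∫u². Any admissible α is ≤ 1 (rapidly oscillating u have ∫u²/∫(u')² → 0), and α = 1 would force 0 ≥ (1−c)∫u², impossible since c < 1; so 1−α > 0. By the sharp Poincaré inequality on H^1_0 of an interval of length L, ∫(u')² ≥ (π/L)²∫u² with equality for the first sine mode sin(π(x−x₀)/L) (x₀ the left endpoint), so the inequality holds for all u iff (1−α)(π/L)² ≥ α − c, i.e. α ≤ ((π/L)² + c)/((π/L)² + 1) = (1 + c(L/π)²)/(1 + (L/π)²). With (π/L)² = 4*π^2 and c = 1/5, the largest admissible constant is α = ((π/L)² + c)/((π/L)² + 1).
Simplifying, α = (1 + 20*π^2)/(5*(1 + 4*π^2)).


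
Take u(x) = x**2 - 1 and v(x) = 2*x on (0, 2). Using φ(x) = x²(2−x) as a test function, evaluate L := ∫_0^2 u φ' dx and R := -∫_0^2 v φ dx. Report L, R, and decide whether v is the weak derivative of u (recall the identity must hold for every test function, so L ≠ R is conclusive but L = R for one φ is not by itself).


LHS = -16/5, RHS = -16/5. Yes, v = u' weakly.

u(x) = x**2 - 1, classical derivative u'(x) = 2*x.
φ(x) = x²(2−x), so φ'(x) = x*(4 - 3*x).
Note φ(0) = φ(2) = 0, so the boundary term u·φ vanishes.
LHS = ∫_0^2 u(x) φ'(x) dx = ∫_0^2 (-3*x^4 + 4*x^3 + 3*x^2 - 4*x) dx. Term by term:
  ∫_0^2 -3*x^4 dx = -96/5;  ∫_0^2 4*x^3 dx = 16;  ∫_0^2 3*x^2 dx = 8;
  ∫_0^2 -4*x dx = -8.
Sum: -96/5 + 16 + 8 − 8 = -16/5.
So LHS = -16/5.
∫_0^2 v(x) φ(x) dx = ∫_0^2 (-2*x^4 + 4*x^3) dx. Term by term:
  ∫_0^2 -2*x^4 dx = -64/5;  ∫_0^2 4*x^3 dx = 16.
Sum: -64/5 + 16 = 16/5.
So RHS = -∫_0^2 v(x) φ(x) dx = -16/5.
LHS = RHS, so the identity holds for this test φ.
Moreover u is smooth here and v(x) = u'(x) = 2*x pointwise, so the identity holds for every test function. Hence v is the weak derivative of u.


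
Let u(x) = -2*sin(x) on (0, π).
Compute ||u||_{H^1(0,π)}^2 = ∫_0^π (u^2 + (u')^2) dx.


||u||_{H^1(0,π)}^2 = 4*π

u'(x) = -2*cos(x).
Expand u² and (u')² and integrate term by term on (0, π), using: for integers n ≥ 1, ∫_0^π sin²(nx) dx = ∫_0^π cos²(nx) dx = π/2; for n ≠ n', ∫_0^π sin(nx)sin(n'x) dx = ∫_0^π cos(nx)cos(n'x) dx = 0; and by product-to-sum, ∫_0^π sin(nx)cos(n'x) dx = ½∫_0^π [sin((n+n')x) + sin((n−n')x)] dx, which is 0 when n+n' is even and 2n/(n²−n'²) when n+n' is odd (it need not vanish on (0, π)).
  u² squared terms: (-2)²·∫sin(x)² dx = 4·π/2 = 2*π.
  So ∫_0^π u² dx = 2*π.
  (u')² squared terms: (-2)²·∫cos(x)² dx = 4·π/2 = 2*π.
  So ∫_0^π (u')² dx = 2*π.
||u||_{H^1}^2 = (2*π) + (2*π) = 4*π.


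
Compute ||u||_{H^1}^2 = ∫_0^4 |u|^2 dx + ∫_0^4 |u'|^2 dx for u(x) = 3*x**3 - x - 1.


||u||_{H^1}^2 = 749752/21

The H^1 norm (squared) on an interval (0, L) is
  ||u||_{H^1}^2 = ∫_0^L u(x)^2 dx + ∫_0^L u'(x)^2 dx.
Compute u'(x) = 9*x**2 - 1.
Then u(x)^2 = 9*x**6 - 6*x**4 - 6*x**3 + x**2 + 2*x + 1 and u'(x)^2 = 81*x**4 - 18*x**2 + 1.
Integrate each monomial from 0 to 4 using ∫_0^4 c·x^n dx = c·4^(n+1)/(n+1):
  ∫_0^4 u(x)^2 dx = ∫_0^4 (9*x^6 - 6*x^4 - 6*x^3 + x^2 + 2*x + 1) dx. Term by term:
    ∫_0^4 9*x^6 dx = 147456/7;  ∫_0^4 -6*x^4 dx = -6144/5;  ∫_0^4 -6*x^3 dx = -384;
    ∫_0^4 x^2 dx = 64/3;  ∫_0^4 2*x dx = 16;  ∫_0^4 1 dx = 4.
  Sum: 147456/7 − 6144/5 − 384 + 64/3 + 16 + 4 = 2046836/105.
  ∫_0^4 u'(x)^2 dx = ∫_0^4 (81*x^4 - 18*x^2 + 1) dx. Term by term:
    ∫_0^4 81*x^4 dx = 82944/5;  ∫_0^4 -18*x^2 dx = -384;  ∫_0^4 1 dx = 4.
  Sum: 82944/5 − 384 + 4 = 81044/5.
Adding: ||u||_{H^1}^2 = 2046836/105 + 81044/5 = 749752/21.


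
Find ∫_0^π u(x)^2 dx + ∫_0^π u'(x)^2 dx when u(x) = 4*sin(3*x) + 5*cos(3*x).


||u||_{H^1(0,π)}^2 = 205*π

u'(x) = -15*sin(3*x) + 12*cos(3*x).
Expand u² and (u')² and integrate term by term on (0, π), using: for integers n ≥ 1, ∫_0^π sin²(nx) dx = ∫_0^π cos²(nx) dx = π/2; for n ≠ n', ∫_0^π sin(nx)sin(n'x) dx = ∫_0^π cos(nx)cos(n'x) dx = 0; and by product-to-sum, ∫_0^π sin(nx)cos(n'x) dx = ½∫_0^π [sin((n+n')x) + sin((n−n')x)] dx, which is 0 when n+n' is even and 2n/(n²−n'²) when n+n' is odd (it need not vanish on (0, π)).
  u² squared terms: (4)²·∫sin(3x)² dx = 16·π/2 = 8*π;  (5)²·∫cos(3x)² dx = 25·π/2 = 25*π/2.
  u² cross terms: 2·(4)·(5)·∫sin(3x)·cos(3x) dx = 40·(0) = 0.
  So ∫_0^π u² dx = 8*π + 25*π/2 + 0 = 41*π/2.
  (u')² squared terms: (-15)²·∫sin(3x)² dx = 225·π/2 = 225*π/2;  (12)²·∫cos(3x)² dx = 144·π/2 = 72*π.
  (u')² cross terms: 2·(-15)·(12)·∫sin(3x)·cos(3x) dx = -360·(0) = 0.
  So ∫_0^π (u')² dx = 225*π/2 + 72*π + 0 = 369*π/2.
||u||_{H^1}^2 = (41*π/2) + (369*π/2) = 205*π.


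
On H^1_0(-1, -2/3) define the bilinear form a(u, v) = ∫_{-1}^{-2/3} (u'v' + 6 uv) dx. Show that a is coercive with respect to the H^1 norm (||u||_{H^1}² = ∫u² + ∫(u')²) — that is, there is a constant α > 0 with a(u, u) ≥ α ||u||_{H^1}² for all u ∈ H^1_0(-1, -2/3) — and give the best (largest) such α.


α = 1

Coercivity of a(·,·) on H^1_0(-1, -2/3) means a(u, u) ≥ α ||u||_{H^1}² for every u ∈ H^1_0.
The interval has length L = 1/3, and Poincaré/coercivity depend only on L. Here a(u, u) = ∫(u')² + (6)·∫u².
Here c = 6 ≥ 1, so a(u,u) = ∫(u')² + c∫u² ≥ ∫(u')² + ∫u² = ||u||_{H^1}², i.e. α = 1 works. No larger α is possible: a(u,u) ≥ α||u||_{H^1}² means (1−α)∫(u')² ≥ (α−c)∫u², and for the modes u_n = sin(nπ(x−x₀)/L) (x₀ the left endpoint) one has ∫u_n²/∫(u_n')² = (L/(nπ))² → 0, so a(u_n,u_n)/||u_n||_{H^1}² → 1. Hence the optimal constant is α = 1.
Therefore α = 1.


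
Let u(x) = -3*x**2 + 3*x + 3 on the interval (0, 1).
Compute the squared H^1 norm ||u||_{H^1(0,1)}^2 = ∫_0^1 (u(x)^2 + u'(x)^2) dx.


||u||_{H^1}^2 = 153/10

The H^1 norm (squared) on an interval (0, L) is
  ||u||_{H^1}^2 = ∫_0^L u(x)^2 dx + ∫_0^L u'(x)^2 dx.
Compute u'(x) = 3 - 6*x.
Then u(x)^2 = 9*x**4 - 18*x**3 - 9*x**2 + 18*x + 9 and u'(x)^2 = 36*x**2 - 36*x + 9.
Integrate each monomial from 0 to 1 using ∫_0^1 c·x^n dx = c·1^(n+1)/(n+1):
  ∫_0^1 u(x)^2 dx = ∫_0^1 (9*x^4 - 18*x^3 - 9*x^2 + 18*x + 9) dx. Term by term:
    ∫_0^1 9*x^4 dx = 9/5;  ∫_0^1 -18*x^3 dx = -9/2;  ∫_0^1 -9*x^2 dx = -3;
    ∫_0^1 18*x dx = 9;  ∫_0^1 9 dx = 9.
  Sum: 9/5 − 9/2 − 3 + 9 + 9 = 123/10.
  ∫_0^1 u'(x)^2 dx = ∫_0^1 (36*x^2 - 36*x + 9) dx. Term by term:
    ∫_0^1 36*x^2 dx = 12;  ∫_0^1 -36*x dx = -18;  ∫_0^1 9 dx = 9.
  Sum: 12 − 18 + 9 = 3.
Adding: ||u||_{H^1}^2 = 123/10 + 3 = 153/10.


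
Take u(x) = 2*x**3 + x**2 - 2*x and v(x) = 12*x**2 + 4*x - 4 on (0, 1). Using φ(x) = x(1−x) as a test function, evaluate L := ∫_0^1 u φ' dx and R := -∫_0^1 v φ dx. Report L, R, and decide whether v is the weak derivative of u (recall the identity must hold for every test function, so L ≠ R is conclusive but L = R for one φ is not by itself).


LHS = -2/15, RHS = -4/15. No, v is not the weak derivative of u.

u(x) = 2*x**3 + x**2 - 2*x, classical derivative u'(x) = 6*x**2 + 2*x - 2.
φ(x) = x(1−x), so φ'(x) = 1 - 2*x.
Note φ(0) = φ(1) = 0, so the boundary term u·φ vanishes.
LHS = ∫_0^1 u(x) φ'(x) dx = ∫_0^1 (-4*x^4 + 5*x^2 - 2*x) dx. Term by term:
  ∫_0^1 -4*x^4 dx = -4/5;  ∫_0^1 5*x^2 dx = 5/3;  ∫_0^1 -2*x dx = -1.
Sum: -4/5 + 5/3 − 1 = -2/15.
So LHS = -2/15.
∫_0^1 v(x) φ(x) dx = ∫_0^1 (-12*x^4 + 8*x^3 + 8*x^2 - 4*x) dx. Term by term:
  ∫_0^1 -12*x^4 dx = -12/5;  ∫_0^1 8*x^3 dx = 2;  ∫_0^1 8*x^2 dx = 8/3;
  ∫_0^1 -4*x dx = -2.
Sum: -12/5 + 2 + 8/3 − 2 = 4/15.
So RHS = -∫_0^1 v(x) φ(x) dx = -4/15.
LHS − RHS = 2/15 ≠ 0, so the identity fails.
(For a valid weak derivative the identity must hold for EVERY test function, in particular this one. The failure shows v is NOT the weak derivative of u.)
Correct weak derivative would be u'(x) = 6*x**2 + 2*x - 2.


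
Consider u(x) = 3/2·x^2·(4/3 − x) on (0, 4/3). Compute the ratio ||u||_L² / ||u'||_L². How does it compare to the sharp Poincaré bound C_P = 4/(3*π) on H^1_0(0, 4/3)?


||u||_L² / ||u'||_L² = 2*sqrt(14)/21 < C_P = 4/(3*π).

u(x) = 3/2·x^2·(4/3 − x), so u'(x) = x*(8 - 9*x)/2.
u(x) = 3/2·x^2·(4/3 − x) vanishes at x = 0 and x = 4/3, so u ∈ H^1_0(0, 4/3). Differentiate via the product rule and integrate the resulting polynomials term by term.
  ∫_0^4/3 u² dx = ∫_0^4/3 (9*x^6/4 - 6*x^5 + 4*x^4) dx. Term by term:
    ∫_0^4/3 9*x^6/4 dx = 4096/1701;  ∫_0^4/3 -6*x^5 dx = -4096/729;  ∫_0^4/3 4*x^4 dx = 4096/1215.
  Sum: 4096/1701 − 4096/729 + 4096/1215 = 4096/25515.
  ∫_0^4/3 (u')² dx = ∫_0^4/3 (81*x^4/4 - 36*x^3 + 16*x^2) dx. Term by term:
    ∫_0^4/3 81*x^4/4 dx = 256/15;  ∫_0^4/3 -36*x^3 dx = -256/9;  ∫_0^4/3 16*x^2 dx = 1024/81.
  Sum: 256/15 − 256/9 + 1024/81 = 512/405.
∫_0^4/3 u² dx = 4096/25515, so ||u||_L² = 64*sqrt(35)/945.
∫_0^4/3 (u')² dx = 512/405, so ||u'||_L² = 16*sqrt(10)/45.
Ratio ||u||_L² / ||u'||_L² = 2*sqrt(14)/21.
Sharp Poincaré constant on H^1_0(0, 4/3) is C_P = L/π = 4/(3*π), achieved by sin(3*π/4·x).
A polynomial bump cannot attain the sharp Poincaré constant (only the first sine eigenfunction does), so the ratio is strictly less than C_P, consistent with ||u||_L² ≤ C_P ||u'||_L².


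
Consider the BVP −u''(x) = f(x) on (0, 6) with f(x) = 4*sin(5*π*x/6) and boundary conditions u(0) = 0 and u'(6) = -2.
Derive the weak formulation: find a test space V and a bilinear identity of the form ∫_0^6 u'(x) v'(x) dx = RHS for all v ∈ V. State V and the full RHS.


V = {v ∈ H^1(0, 6) : v(0) = 0} (test functions vanish at x = 0 where u is specified); weak form: ∫_0^6 u'v' dx = ∫_0^6 (4*sin(5*π*x/6)) v dx − 2·v(6) for all v ∈ V.

Multiply both sides by a test function v and integrate from 0 to 6:
  ∫_0^6 −u''(x) v(x) dx = ∫_0^6 f(x) v(x) dx.
Integrate the LHS by parts once:
  ∫_0^6 −u'' v dx = −[u'(x) v(x)]_0^6 + ∫_0^6 u'(x) v'(x) dx.
Thus ∫_0^6 u'(x) v'(x) dx = ∫_0^6 f(x) v(x) dx + [u'(x) v(x)]_0^6.
Choose V so that boundary terms are either known or forced to vanish.
Mixed BC: u(0) = 0 (Dirichlet) and u'(6) = -2 (Neumann). Define V = {v ∈ H^1(0, 6) : v(0) = 0}. Then [u' v]_0^6 = u'(6)·v(6) − u'(0)·0 = − 2·v(6).
Weak formulation: find u (satisfying any essential BC) such that ∫_0^6 u'(x) v'(x) dx = ∫_0^6 f v dx − 2·v(6) for all v ∈ V (Dirichlet at 0 absorbed into V; Neumann datum at x = 6 contributes the boundary term).
Substituting f(x) = 4*sin(5*π*x/6), the right-hand side is ∫_0^6 (4*sin(5*π*x/6)) v dx − 2·v(6).


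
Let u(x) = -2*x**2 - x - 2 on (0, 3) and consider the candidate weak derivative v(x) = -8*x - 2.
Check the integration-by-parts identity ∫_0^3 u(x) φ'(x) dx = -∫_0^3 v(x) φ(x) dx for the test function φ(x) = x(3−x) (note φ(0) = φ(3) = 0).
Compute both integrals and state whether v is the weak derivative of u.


LHS = 63/2, RHS = 63. No, v is not the weak derivative of u.

u(x) = -2*x**2 - x - 2, classical derivative u'(x) = -4*x - 1.
φ(x) = x(3−x), so φ'(x) = 3 - 2*x.
Note φ(0) = φ(3) = 0, so the boundary term u·φ vanishes.
LHS = ∫_0^3 u(x) φ'(x) dx = ∫_0^3 (4*x^3 - 4*x^2 + x - 6) dx. Term by term:
  ∫_0^3 4*x^3 dx = 81;  ∫_0^3 -4*x^2 dx = -36;  ∫_0^3 x dx = 9/2;
  ∫_0^3 -6 dx = -18.
Sum: 81 − 36 + 9/2 − 18 = 63/2.
So LHS = 63/2.
∫_0^3 v(x) φ(x) dx = ∫_0^3 (8*x^3 - 22*x^2 - 6*x) dx. Term by term:
  ∫_0^3 8*x^3 dx = 162;  ∫_0^3 -22*x^2 dx = -198;  ∫_0^3 -6*x dx = -27.
Sum: 162 − 198 − 27 = -63.
So RHS = -∫_0^3 v(x) φ(x) dx = 63.
LHS − RHS = -63/2 ≠ 0, so the identity fails.
(For a valid weak derivative the identity must hold for EVERY test function, in particular this one. The failure shows v is NOT the weak derivative of u.)
Correct weak derivative would be u'(x) = -4*x - 1.


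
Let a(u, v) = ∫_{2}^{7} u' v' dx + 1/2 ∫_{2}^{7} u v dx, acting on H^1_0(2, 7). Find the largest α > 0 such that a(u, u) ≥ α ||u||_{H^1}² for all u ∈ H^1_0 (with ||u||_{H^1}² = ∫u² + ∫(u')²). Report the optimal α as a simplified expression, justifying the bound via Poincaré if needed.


α = (π^2 + 25/2)/(π^2 + 25)

Coercivity of a(·,·) on H^1_0(2, 7) means a(u, u) ≥ α ||u||_{H^1}² for every u ∈ H^1_0.
The interval has length L = 5, and Poincaré/coercivity depend only on L. Here a(u, u) = ∫(u')² + (1/2)·∫u².
Here 0 < c = 1/2 < 1. The condition a(u,u) ≥ α||u||_{H^1}² reads (1−α)∫(u')² ≥ (α−c)∫u². Any admissible α is ≤ 1 (rapidly oscillating u have ∫u²/∫(u')² → 0), and α = 1 would force 0 ≥ (1−c)∫u², impossible since c < 1; so 1−α > 0. By the sharp Poincaré inequality on H^1_0 of an interval of length L, ∫(u')² ≥ (π/L)²∫u² with equality for the first sine mode sin(π(x−x₀)/L) (x₀ the left endpoint), so the inequality holds for all u iff (1−α)(π/L)² ≥ α − c, i.e. α ≤ ((π/L)² + c)/((π/L)² + 1) = (1 + c(L/π)²)/(1 + (L/π)²). With (π/L)² = π^2/25 and c = 1/2, the largest admissible constant is α = ((π/L)² + c)/((π/L)² + 1).
Simplifying, α = (π^2 + 25/2)/(π^2 + 25).


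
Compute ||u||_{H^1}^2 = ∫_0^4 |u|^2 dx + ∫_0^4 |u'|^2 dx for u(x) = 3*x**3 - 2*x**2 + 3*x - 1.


||u||_{H^1}^2 = 3126712/105

The H^1 norm (squared) on an interval (0, L) is
  ||u||_{H^1}^2 = ∫_0^L u(x)^2 dx + ∫_0^L u'(x)^2 dx.
Compute u'(x) = 9*x**2 - 4*x + 3.
Then u(x)^2 = 9*x**6 - 12*x**5 + 22*x**4 - 18*x**3 + 13*x**2 - 6*x + 1 and u'(x)^2 = 81*x**4 - 72*x**3 + 70*x**2 - 24*x + 9.
Integrate each monomial from 0 to 4 using ∫_0^4 c·x^n dx = c·4^(n+1)/(n+1):
  ∫_0^4 u(x)^2 dx = ∫_0^4 (9*x^6 - 12*x^5 + 22*x^4 - 18*x^3 + 13*x^2 - 6*x + 1) dx. Term by term:
    ∫_0^4 9*x^6 dx = 147456/7;  ∫_0^4 -12*x^5 dx = -8192;  ∫_0^4 22*x^4 dx = 22528/5;
    ∫_0^4 -18*x^3 dx = -1152;  ∫_0^4 13*x^2 dx = 832/3;  ∫_0^4 -6*x dx = -48;
    ∫_0^4 1 dx = 4.
  Sum: 147456/7 − 8192 + 22528/5 − 1152 + 832/3 − 48 + 4 = 1728308/105.
  ∫_0^4 u'(x)^2 dx = ∫_0^4 (81*x^4 - 72*x^3 + 70*x^2 - 24*x + 9) dx. Term by term:
    ∫_0^4 81*x^4 dx = 82944/5;  ∫_0^4 -72*x^3 dx = -4608;  ∫_0^4 70*x^2 dx = 4480/3;
    ∫_0^4 -24*x dx = -192;  ∫_0^4 9 dx = 36.
  Sum: 82944/5 − 4608 + 4480/3 − 192 + 36 = 199772/15.
Adding: ||u||_{H^1}^2 = 1728308/105 + 199772/15 = 3126712/105.


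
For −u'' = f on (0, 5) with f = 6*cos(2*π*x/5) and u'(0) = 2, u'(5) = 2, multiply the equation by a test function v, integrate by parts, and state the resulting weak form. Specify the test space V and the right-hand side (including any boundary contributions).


V = H^1(0, 5) (v unrestricted at boundary; u is determined up to an additive constant); weak form: ∫_0^5 u'v' dx = ∫_0^5 (6*cos(2*π*x/5)) v dx + 2·v(5) − 2·v(0) for all v ∈ V.

Multiply both sides by a test function v and integrate from 0 to 5:
  ∫_0^5 −u''(x) v(x) dx = ∫_0^5 f(x) v(x) dx.
Integrate the LHS by parts once:
  ∫_0^5 −u'' v dx = −[u'(x) v(x)]_0^5 + ∫_0^5 u'(x) v'(x) dx.
Thus ∫_0^5 u'(x) v'(x) dx = ∫_0^5 f(x) v(x) dx + [u'(x) v(x)]_0^5.
Choose V so that boundary terms are either known or forced to vanish.
u has inhomogeneous Neumann u'(0) = 2, u'(5) = 2. [u' v]_0^5 = (2)·v(5) − (2)·v(0) = 2·v(5) − 2·v(0). Take V = H^1(0, 5); boundary term becomes part of RHS.
Weak formulation: find u (satisfying any essential BC) such that ∫_0^5 u'(x) v'(x) dx = ∫_0^5 f v dx + 2·v(5) − 2·v(0) for all v ∈ V (Neumann data are natural BCs: they enter the RHS as boundary terms).
Substituting f(x) = 6*cos(2*π*x/5), the right-hand side is ∫_0^5 (6*cos(2*π*x/5)) v dx + 2·v(5) − 2·v(0).
Compatibility check (pure Neumann): taking v ≡ 1 ∈ V gives 0 = ∫_0^5 f dx + (2) − (2), i.e. ∫_0^5 f dx must equal u'(0) − u'(5) = 0. Indeed ∫_0^5 (6*cos(2*π*x/5)) dx = 0, so the data are compatible. The solution is then unique only up to an additive constant (fix it e.g. by requiring ∫_0^5 u dx = 0).
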